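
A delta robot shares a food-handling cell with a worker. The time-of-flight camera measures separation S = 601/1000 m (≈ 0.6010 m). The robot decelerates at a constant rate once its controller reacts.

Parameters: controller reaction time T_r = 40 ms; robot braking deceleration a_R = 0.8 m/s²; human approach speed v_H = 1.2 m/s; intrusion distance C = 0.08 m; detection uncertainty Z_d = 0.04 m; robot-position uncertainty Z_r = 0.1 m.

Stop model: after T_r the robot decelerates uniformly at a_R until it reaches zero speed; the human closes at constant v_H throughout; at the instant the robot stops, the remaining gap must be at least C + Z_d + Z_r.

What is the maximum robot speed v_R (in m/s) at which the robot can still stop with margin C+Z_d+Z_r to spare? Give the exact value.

v_R_max = 1/5 m/s = 0.2000 m/s

collect terms ⇒ (5/8)·v_R² + (77/50)·v_R + (-333/1000) = 0
  disc = (77/50)² − 4·(5/8)·(-333/1000) = 32041/10000 ; √disc = 179/100
  v_R = (−(77/50) + 179/100) / (2·(5/8)) = 1/5 m/s
check:
stop time T_s = (1/5)/(4/5) = 0.2500 s
reaction-phase robot travel = 0.2000·0.0400 = 0.0080 m
robot under decel: 0.2000²/(2·0.8000) = 0.0250 m
person approaches 1.2000·(0.0400+0.2500) = 0.3480 m
margins: 0.0800+0.0400+0.1000 = 0.2200 m
sum ≈ 0.0080+0.0250+0.3480+0.2200 ≈ 0.6010 m = S ✓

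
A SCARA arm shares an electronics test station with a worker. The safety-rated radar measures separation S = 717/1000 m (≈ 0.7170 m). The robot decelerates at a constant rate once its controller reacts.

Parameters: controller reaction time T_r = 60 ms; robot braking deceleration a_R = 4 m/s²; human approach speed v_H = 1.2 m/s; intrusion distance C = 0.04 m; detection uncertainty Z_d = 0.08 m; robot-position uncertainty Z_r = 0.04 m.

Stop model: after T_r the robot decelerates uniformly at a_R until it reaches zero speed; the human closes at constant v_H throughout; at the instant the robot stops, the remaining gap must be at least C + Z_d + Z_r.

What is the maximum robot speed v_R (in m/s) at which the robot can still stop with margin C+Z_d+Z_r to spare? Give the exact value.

v_R_max = 1 m/s = 1.0000 m/s

at the boundary: (1/8)·v² + (9/25)·v + (-97/200) = 0
  disc = (9/25)² − 4·(1/8)·(-97/200) = 3721/10000 ; √disc = 61/100
  v_R = (−(9/25) + 61/100) / (2·(1/8)) = 1 m/s
check:
braking lasts T_s = 1/4 = 0.2500 s
reaction-phase robot travel = 1.0000·0.0600 = 0.0600 m
robot covers 1.0000·0.2500 − ½·4.0000·0.2500² = 0.1250 m while stopping
human closes 1.2000·0.3100 = 0.3720 m
margins: 0.0400+0.0800+0.0400 = 0.1600 m
sum ≈ 0.0600+0.1250+0.3720+0.1600 ≈ 0.7170 m = S ✓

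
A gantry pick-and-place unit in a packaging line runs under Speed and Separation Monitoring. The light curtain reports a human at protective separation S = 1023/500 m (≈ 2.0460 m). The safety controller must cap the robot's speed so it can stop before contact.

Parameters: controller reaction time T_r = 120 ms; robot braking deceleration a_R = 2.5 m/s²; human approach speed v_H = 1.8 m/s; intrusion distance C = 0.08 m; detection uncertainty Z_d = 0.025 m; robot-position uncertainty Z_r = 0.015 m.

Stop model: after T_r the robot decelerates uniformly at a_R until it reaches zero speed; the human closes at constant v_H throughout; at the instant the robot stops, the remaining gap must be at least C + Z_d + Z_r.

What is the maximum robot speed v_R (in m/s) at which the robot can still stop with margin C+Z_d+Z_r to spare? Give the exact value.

v_R_max = 3/2 m/s = 1.5000 m/s

quadratic (1/5)·v² + (21/25)·v + (-171/100) = 0
  disc = (21/25)² − 4·(1/5)·(-171/100) = 1296/625 ; √disc = 36/25
  v_R = (−(21/25) + 36/25) / (2·(1/5)) = 3/2 m/s
check:
stop time T_s = (3/2)/(5/2) = 0.6000 s
robot in T_r: 1.5000·0.1200 = 0.1800 m
robot covers 1.5000·0.6000 − ½·2.5000·0.6000² = 0.4500 m while stopping
human closes 1.8000·0.7200 = 1.2960 m
margins: 0.0800+0.0250+0.0150 = 0.1200 m
sum ≈ 0.1800+0.4500+1.2960+0.1200 ≈ 2.0460 m = S ✓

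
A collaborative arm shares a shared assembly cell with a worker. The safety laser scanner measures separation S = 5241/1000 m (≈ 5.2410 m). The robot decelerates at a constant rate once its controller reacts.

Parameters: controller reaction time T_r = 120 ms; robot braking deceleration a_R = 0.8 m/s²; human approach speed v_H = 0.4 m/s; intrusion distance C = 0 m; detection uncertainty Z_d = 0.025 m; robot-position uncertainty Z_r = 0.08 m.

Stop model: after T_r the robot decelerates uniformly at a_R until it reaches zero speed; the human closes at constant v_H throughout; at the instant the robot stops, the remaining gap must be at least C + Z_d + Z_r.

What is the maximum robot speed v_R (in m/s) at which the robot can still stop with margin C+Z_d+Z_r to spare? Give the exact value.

collect terms ⇒ (5/8)·v_R² + (31/50)·v_R + (-636/125) = 0
  disc = (31/50)² − 4·(5/8)·(-636/125) = 32761/2500 ; √disc = 181/50
  v_R = (−(31/50) + 181/50) / (2·(5/8)) = 12/5 m/s
check:
braking lasts T_s = (12/5)/(4/5) = 3.0000 s
reaction-phase robot travel = 2.4000·0.1200 = 0.2880 m
robot covers 2.4000·3.0000 − ½·0.8000·3.0000² = 3.6000 m while stopping
human closes 0.4000·3.1200 = 1.2480 m
C+Z_d+Z_r = 0.0000+0.0250+0.0800 = 0.1050 m
sum ≈ 0.2880+3.6000+1.2480+0.1050 ≈ 5.2410 m = S ✓

v_R_max = 12/5 m/s = 2.4000 m/s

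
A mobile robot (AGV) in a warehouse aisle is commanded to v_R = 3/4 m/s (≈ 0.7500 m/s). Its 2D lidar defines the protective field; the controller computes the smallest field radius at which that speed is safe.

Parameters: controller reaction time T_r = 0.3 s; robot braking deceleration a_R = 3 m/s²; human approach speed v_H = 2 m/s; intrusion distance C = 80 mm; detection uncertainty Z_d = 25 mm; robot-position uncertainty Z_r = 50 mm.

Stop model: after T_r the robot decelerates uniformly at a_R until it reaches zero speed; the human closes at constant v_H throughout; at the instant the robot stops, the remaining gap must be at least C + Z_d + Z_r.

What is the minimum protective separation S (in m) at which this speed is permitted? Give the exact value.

S_min = 1259/800 m = 1.5737 m

stop time T_s = (3/4)/3 = 0.2500 s
robot covers v_R·T_r = 0.7500·0.3000 = 0.2250 m before braking
robot covers 0.7500·0.2500 − ½·3.0000·0.2500² = 0.0938 m while stopping
human over T_r+T_s: 2.0000·(0.3000+0.2500) = 1.1000 m
margins: 0.0800+0.0250+0.0500 = 0.1550 m
S_min ≈ 0.2250+0.0938+1.1000+0.1550  ⇒  S_min = 1259/800 m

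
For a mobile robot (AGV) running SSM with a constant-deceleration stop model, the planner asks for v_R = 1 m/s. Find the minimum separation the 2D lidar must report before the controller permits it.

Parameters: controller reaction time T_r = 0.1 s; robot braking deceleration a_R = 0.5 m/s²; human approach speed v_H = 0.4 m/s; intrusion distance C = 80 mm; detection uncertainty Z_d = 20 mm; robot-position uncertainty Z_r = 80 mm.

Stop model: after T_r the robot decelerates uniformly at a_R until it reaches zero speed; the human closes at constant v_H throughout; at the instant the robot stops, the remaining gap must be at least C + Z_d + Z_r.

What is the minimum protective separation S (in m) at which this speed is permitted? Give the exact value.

braking lasts T_s = 1/(1/2) = 2.0000 s
robot in T_r: 1.0000·0.1000 = 0.1000 m
braking distance = 1.0000²/(2·0.5000) = 1.0000 m
person approaches 0.4000·(0.1000+2.0000) = 0.8400 m
residual clearance needed = 0.0800+0.0200+0.0800 = 0.1800 m
S_min ≈ 0.1000+1.0000+0.8400+0.1800  ⇒  S_min = 53/25 m

S_min = 53/25 m = 2.1200 m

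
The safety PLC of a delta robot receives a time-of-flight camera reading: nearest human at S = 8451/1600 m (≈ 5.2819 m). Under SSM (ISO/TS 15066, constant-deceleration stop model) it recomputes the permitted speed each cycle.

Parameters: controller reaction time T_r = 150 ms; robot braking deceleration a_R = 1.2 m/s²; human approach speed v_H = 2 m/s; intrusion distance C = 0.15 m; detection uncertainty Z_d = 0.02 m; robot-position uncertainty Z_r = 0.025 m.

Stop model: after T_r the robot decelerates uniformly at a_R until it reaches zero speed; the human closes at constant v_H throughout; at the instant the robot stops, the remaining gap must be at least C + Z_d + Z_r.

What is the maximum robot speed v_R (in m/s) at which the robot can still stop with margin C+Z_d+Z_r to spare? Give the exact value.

v_R_max = 37/20 m/s = 1.8500 m/s

quadratic (5/12)·v² + (109/60)·v + (-7659/1600) = 0
  disc = (109/60)² − 4·(5/12)·(-7659/1600) = 162409/14400 ; √disc = 403/120
  v_R = (−(109/60) + 403/120) / (2·(5/12)) = 37/20 m/s
check:
braking lasts T_s = (37/20)/(6/5) = 1.5417 s
robot covers v_R·T_r = 1.8500·0.1500 = 0.2775 m before braking
robot covers 1.8500·1.5417 − ½·1.2000·1.5417² = 1.4260 m while stopping
person approaches 2.0000·(0.1500+1.5417) = 3.3833 m
residual clearance needed = 0.1500+0.0200+0.0250 = 0.1950 m
sum ≈ 0.2775+1.4260+3.3833+0.1950 ≈ 5.2819 m = S ✓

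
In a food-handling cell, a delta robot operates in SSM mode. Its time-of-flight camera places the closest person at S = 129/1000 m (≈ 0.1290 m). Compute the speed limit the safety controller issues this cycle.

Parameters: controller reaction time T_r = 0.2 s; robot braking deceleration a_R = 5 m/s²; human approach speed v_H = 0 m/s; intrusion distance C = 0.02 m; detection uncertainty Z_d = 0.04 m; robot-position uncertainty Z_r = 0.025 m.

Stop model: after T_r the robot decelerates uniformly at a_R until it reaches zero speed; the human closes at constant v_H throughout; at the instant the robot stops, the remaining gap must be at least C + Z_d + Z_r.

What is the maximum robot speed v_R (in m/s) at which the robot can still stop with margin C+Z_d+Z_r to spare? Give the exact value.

at the boundary: (1/10)·v² + (1/5)·v + (-11/250) = 0
  disc = (1/5)² − 4·(1/10)·(-11/250) = 36/625 ; √disc = 6/25
  v_R = (−(1/5) + 6/25) / (2·(1/10)) = 1/5 m/s
check:
braking lasts T_s = (1/5)/5 = 0.0400 s
robot in T_r: 0.2000·0.2000 = 0.0400 m
robot covers 0.2000·0.0400 − ½·5.0000·0.0400² = 0.0040 m while stopping
person approaches 0.0000·(0.2000+0.0400) = 0.0000 m
margins: 0.0200+0.0400+0.0250 = 0.0850 m
sum ≈ 0.0400+0.0040+0.0000+0.0850 ≈ 0.1290 m = S ✓

v_R_max = 1/5 m/s = 0.2000 m/s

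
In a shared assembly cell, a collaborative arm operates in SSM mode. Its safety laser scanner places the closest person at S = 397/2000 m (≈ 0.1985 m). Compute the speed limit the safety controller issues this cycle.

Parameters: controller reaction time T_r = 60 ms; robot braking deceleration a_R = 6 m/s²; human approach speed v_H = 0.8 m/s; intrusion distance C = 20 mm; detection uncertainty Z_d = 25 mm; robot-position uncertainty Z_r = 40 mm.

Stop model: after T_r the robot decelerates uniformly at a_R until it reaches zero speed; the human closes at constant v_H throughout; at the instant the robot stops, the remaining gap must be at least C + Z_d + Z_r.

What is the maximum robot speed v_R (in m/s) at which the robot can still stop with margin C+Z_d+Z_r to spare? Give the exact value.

v_R_max = 3/10 m/s = 0.3000 m/s

at the boundary: (1/12)·v² + (29/150)·v + (-131/2000) = 0
  disc = (29/150)² − 4·(1/12)·(-131/2000) = 5329/90000 ; √disc = 73/300
  v_R = (−(29/150) + 73/300) / (2·(1/12)) = 3/10 m/s
check:
stop time T_s = (3/10)/6 = 0.0500 s
robot in T_r: 0.3000·0.0600 = 0.0180 m
robot covers 0.3000·0.0500 − ½·6.0000·0.0500² = 0.0075 m while stopping
human closes 0.8000·0.1100 = 0.0880 m
margins: 0.0200+0.0250+0.0400 = 0.0850 m
sum ≈ 0.0180+0.0075+0.0880+0.0850 ≈ 0.1985 m = S ✓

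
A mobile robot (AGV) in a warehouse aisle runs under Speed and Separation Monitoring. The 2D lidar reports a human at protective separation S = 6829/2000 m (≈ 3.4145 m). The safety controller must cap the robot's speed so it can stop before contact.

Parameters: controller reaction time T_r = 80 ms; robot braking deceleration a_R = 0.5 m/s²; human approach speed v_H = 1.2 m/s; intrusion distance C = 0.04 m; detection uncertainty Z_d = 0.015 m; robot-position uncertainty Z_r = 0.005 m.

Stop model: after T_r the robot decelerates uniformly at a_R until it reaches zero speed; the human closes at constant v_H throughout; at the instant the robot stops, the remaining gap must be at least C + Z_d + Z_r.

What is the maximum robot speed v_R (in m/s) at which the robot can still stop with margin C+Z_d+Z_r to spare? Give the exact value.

v_R_max = 19/20 m/s = 0.9500 m/s

collect terms ⇒ (1)·v_R² + (62/25)·v_R + (-6517/2000) = 0
  disc = (62/25)² − 4·(1)·(-6517/2000) = 47961/2500 ; √disc = 219/50
  v_R = (−(62/25) + 219/50) / (2·(1)) = 19/20 m/s
check:
stop time T_s = (19/20)/(1/2) = 1.9000 s
robot in T_r: 0.9500·0.0800 = 0.0760 m
robot under decel: 0.9500²/(2·0.5000) = 0.9025 m
person approaches 1.2000·(0.0800+1.9000) = 2.3760 m
residual clearance needed = 0.0400+0.0150+0.0050 = 0.0600 m
sum ≈ 0.0760+0.9025+2.3760+0.0600 ≈ 3.4145 m = S ✓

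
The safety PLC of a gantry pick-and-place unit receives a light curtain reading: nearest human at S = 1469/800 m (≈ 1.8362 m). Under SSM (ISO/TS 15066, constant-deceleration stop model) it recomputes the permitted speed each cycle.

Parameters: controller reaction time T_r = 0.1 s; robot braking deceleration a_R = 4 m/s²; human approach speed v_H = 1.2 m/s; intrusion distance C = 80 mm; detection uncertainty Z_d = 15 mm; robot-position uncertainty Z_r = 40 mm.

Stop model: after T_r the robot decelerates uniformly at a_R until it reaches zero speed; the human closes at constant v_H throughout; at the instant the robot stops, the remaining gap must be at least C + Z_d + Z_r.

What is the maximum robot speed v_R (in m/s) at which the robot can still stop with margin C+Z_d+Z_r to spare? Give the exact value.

v_R_max = 23/10 m/s = 2.3000 m/s

quadratic (1/8)·v² + (2/5)·v + (-253/160) = 0
  disc = (2/5)² − 4·(1/8)·(-253/160) = 1521/1600 ; √disc = 39/40
  v_R = (−(2/5) + 39/40) / (2·(1/8)) = 23/10 m/s
check:
braking lasts T_s = (23/10)/4 = 0.5750 s
robot in T_r: 2.3000·0.1000 = 0.2300 m
robot covers 2.3000·0.5750 − ½·4.0000·0.5750² = 0.6613 m while stopping
person approaches 1.2000·(0.1000+0.5750) = 0.8100 m
margins: 0.0800+0.0150+0.0400 = 0.1350 m
sum ≈ 0.2300+0.6613+0.8100+0.1350 ≈ 1.8362 m = S ✓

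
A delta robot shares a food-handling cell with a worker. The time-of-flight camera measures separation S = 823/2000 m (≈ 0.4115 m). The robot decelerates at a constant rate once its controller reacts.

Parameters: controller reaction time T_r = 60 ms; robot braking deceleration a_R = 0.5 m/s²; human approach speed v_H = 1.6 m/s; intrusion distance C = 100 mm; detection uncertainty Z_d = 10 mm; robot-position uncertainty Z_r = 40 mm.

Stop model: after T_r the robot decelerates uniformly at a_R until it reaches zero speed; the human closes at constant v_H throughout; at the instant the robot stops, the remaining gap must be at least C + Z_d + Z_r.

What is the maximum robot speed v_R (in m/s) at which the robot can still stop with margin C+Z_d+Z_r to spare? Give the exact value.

v_R_max = 1/20 m/s = 0.0500 m/s

at the boundary: (1)·v² + (163/50)·v + (-331/2000) = 0
  disc = (163/50)² − 4·(1)·(-331/2000) = 7056/625 ; √disc = 84/25
  v_R = (−(163/50) + 84/25) / (2·(1)) = 1/20 m/s
check:
stop time T_s = (1/20)/(1/2) = 0.1000 s
reaction-phase robot travel = 0.0500·0.0600 = 0.0030 m
braking distance = 0.0500²/(2·0.5000) = 0.0025 m
person approaches 1.6000·(0.0600+0.1000) = 0.2560 m
C+Z_d+Z_r = 0.1000+0.0100+0.0400 = 0.1500 m
sum ≈ 0.0030+0.0025+0.2560+0.1500 ≈ 0.4115 m = S ✓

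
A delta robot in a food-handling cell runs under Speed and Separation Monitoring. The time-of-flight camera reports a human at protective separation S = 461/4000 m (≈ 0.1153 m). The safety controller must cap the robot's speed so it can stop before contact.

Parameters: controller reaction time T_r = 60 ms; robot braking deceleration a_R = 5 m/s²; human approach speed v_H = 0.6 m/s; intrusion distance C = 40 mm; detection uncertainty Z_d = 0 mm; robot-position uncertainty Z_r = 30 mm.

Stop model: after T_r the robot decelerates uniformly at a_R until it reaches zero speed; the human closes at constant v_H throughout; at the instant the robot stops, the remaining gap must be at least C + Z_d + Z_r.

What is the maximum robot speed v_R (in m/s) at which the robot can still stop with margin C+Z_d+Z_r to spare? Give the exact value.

at the boundary: (1/10)·v² + (9/50)·v + (-37/4000) = 0
  disc = (9/50)² − 4·(1/10)·(-37/4000) = 361/10000 ; √disc = 19/100
  v_R = (−(9/50) + 19/100) / (2·(1/10)) = 1/20 m/s
check:
T_s = v_R/a_R = (1/20)/5 = 0.0100 s
reaction-phase robot travel = 0.0500·0.0600 = 0.0030 m
robot covers 0.0500·0.0100 − ½·5.0000·0.0100² = 0.0003 m while stopping
human over T_r+T_s: 0.6000·(0.0600+0.0100) = 0.0420 m
residual clearance needed = 0.0400+0.0000+0.0300 = 0.0700 m
sum ≈ 0.0030+0.0003+0.0420+0.0700 ≈ 0.1153 m = S ✓

v_R_max = 1/20 m/s = 0.0500 m/s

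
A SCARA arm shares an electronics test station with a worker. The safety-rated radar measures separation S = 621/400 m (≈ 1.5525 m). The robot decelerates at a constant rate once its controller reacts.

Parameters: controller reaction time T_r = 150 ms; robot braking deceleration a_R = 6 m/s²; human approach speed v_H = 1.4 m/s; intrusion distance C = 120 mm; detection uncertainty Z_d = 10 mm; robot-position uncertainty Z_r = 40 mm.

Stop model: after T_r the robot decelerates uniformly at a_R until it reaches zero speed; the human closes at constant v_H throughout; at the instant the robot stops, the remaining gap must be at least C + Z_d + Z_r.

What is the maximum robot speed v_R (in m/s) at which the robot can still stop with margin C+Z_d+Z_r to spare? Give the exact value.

v_R_max = 21/10 m/s = 2.1000 m/s

collect terms ⇒ (1/12)·v_R² + (23/60)·v_R + (-469/400) = 0
  disc = (23/60)² − 4·(1/12)·(-469/400) = 121/225 ; √disc = 11/15
  v_R = (−(23/60) + 11/15) / (2·(1/12)) = 21/10 m/s
check:
braking lasts T_s = (21/10)/6 = 0.3500 s
robot in T_r: 2.1000·0.1500 = 0.3150 m
robot covers 2.1000·0.3500 − ½·6.0000·0.3500² = 0.3675 m while stopping
person approaches 1.4000·(0.1500+0.3500) = 0.7000 m
C+Z_d+Z_r = 0.1200+0.0100+0.0400 = 0.1700 m
sum ≈ 0.3150+0.3675+0.7000+0.1700 ≈ 1.5525 m = S ✓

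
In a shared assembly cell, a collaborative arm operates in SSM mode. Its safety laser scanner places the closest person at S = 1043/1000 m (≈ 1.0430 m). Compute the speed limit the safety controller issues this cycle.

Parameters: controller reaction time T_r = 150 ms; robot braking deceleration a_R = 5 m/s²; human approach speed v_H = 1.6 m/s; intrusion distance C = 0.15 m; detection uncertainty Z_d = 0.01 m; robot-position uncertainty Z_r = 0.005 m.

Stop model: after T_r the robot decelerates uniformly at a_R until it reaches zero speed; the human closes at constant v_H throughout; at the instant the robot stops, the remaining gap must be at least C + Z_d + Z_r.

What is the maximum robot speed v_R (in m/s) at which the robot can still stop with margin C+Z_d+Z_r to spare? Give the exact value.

at the boundary: (1/10)·v² + (47/100)·v + (-319/500) = 0
  disc = (47/100)² − 4·(1/10)·(-319/500) = 4761/10000 ; √disc = 69/100
  v_R = (−(47/100) + 69/100) / (2·(1/10)) = 11/10 m/s
check:
stop time T_s = (11/10)/5 = 0.2200 s
reaction-phase robot travel = 1.1000·0.1500 = 0.1650 m
braking distance = 1.1000²/(2·5.0000) = 0.1210 m
person approaches 1.6000·(0.1500+0.2200) = 0.5920 m
C+Z_d+Z_r = 0.1500+0.0100+0.0050 = 0.1650 m
sum ≈ 0.1650+0.1210+0.5920+0.1650 ≈ 1.0430 m = S ✓

v_R_max = 11/10 m/s = 1.1000 m/s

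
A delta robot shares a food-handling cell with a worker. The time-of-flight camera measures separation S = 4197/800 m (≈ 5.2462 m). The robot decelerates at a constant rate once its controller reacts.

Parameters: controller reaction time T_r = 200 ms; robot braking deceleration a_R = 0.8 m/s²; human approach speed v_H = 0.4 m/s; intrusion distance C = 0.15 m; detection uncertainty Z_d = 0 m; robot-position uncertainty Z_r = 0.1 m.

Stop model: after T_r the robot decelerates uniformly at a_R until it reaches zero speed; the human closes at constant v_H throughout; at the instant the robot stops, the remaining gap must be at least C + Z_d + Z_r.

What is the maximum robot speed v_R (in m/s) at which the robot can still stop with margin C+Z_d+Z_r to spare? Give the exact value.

at the boundary: (5/8)·v² + (7/10)·v + (-3933/800) = 0
  disc = (7/10)² − 4·(5/8)·(-3933/800) = 20449/1600 ; √disc = 143/40
  v_R = (−(7/10) + 143/40) / (2·(5/8)) = 23/10 m/s
check:
stop time T_s = (23/10)/(4/5) = 2.8750 s
robot covers v_R·T_r = 2.3000·0.2000 = 0.4600 m before braking
robot under decel: 2.3000²/(2·0.8000) = 3.3062 m
human closes 0.4000·3.0750 = 1.2300 m
margins: 0.1500+0.0000+0.1000 = 0.2500 m
sum ≈ 0.4600+3.3062+1.2300+0.2500 ≈ 5.2462 m = S ✓

v_R_max = 23/10 m/s = 2.3000 m/s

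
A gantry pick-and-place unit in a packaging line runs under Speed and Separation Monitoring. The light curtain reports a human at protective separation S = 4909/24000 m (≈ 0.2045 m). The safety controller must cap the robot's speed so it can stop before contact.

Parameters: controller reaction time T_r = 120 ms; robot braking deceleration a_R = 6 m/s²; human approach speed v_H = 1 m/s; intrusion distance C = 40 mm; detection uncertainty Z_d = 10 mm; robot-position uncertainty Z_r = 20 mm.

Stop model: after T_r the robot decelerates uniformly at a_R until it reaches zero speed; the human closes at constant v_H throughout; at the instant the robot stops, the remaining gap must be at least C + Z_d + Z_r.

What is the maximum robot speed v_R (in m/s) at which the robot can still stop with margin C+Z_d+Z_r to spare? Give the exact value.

at the boundary: (1/12)·v² + (43/150)·v + (-349/24000) = 0
  disc = (43/150)² − 4·(1/12)·(-349/24000) = 3481/40000 ; √disc = 59/200
  v_R = (−(43/150) + 59/200) / (2·(1/12)) = 1/20 m/s
check:
T_s = v_R/a_R = (1/20)/6 = 0.0083 s
reaction-phase robot travel = 0.0500·0.1200 = 0.0060 m
robot covers 0.0500·0.0083 − ½·6.0000·0.0083² = 0.0002 m while stopping
person approaches 1.0000·(0.1200+0.0083) = 0.1283 m
C+Z_d+Z_r = 0.0400+0.0100+0.0200 = 0.0700 m
sum ≈ 0.0060+0.0002+0.1283+0.0700 ≈ 0.2045 m = S ✓

v_R_max = 1/20 m/s = 0.0500 m/s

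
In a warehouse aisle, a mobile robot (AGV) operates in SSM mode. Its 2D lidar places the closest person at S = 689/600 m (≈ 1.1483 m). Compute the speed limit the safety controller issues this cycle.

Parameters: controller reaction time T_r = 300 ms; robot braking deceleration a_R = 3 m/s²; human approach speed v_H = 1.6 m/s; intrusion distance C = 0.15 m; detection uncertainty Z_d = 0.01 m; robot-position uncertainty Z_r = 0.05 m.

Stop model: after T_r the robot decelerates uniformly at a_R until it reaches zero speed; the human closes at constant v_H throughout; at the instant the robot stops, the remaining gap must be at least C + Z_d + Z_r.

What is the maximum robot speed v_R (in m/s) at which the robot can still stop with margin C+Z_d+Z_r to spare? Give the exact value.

v_R_max = 1/2 m/s = 0.5000 m/s

quadratic (1/6)·v² + (5/6)·v + (-11/24) = 0
  disc = (5/6)² − 4·(1/6)·(-11/24) = 1 ; √disc = 1
  v_R = (−(5/6) + 1) / (2·(1/6)) = 1/2 m/s
check:
T_s = v_R/a_R = (1/2)/3 = 0.1667 s
robot covers v_R·T_r = 0.5000·0.3000 = 0.1500 m before braking
robot under decel: 0.5000²/(2·3.0000) = 0.0417 m
human closes 1.6000·0.4667 = 0.7467 m
residual clearance needed = 0.1500+0.0100+0.0500 = 0.2100 m
sum ≈ 0.1500+0.0417+0.7467+0.2100 ≈ 1.1483 m = S ✓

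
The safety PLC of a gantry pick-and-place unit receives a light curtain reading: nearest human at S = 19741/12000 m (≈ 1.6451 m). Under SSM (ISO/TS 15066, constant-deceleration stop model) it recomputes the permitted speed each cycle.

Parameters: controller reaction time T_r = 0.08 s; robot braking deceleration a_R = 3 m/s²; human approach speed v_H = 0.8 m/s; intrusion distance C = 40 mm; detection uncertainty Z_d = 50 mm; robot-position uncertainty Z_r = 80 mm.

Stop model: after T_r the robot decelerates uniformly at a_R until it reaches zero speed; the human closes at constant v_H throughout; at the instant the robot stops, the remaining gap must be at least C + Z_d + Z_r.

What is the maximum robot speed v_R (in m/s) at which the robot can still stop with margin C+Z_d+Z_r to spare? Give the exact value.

v_R_max = 41/20 m/s = 2.0500 m/s

quadratic (1/6)·v² + (26/75)·v + (-16933/12000) = 0
  disc = (26/75)² − 4·(1/6)·(-16933/12000) = 10609/10000 ; √disc = 103/100
  v_R = (−(26/75) + 103/100) / (2·(1/6)) = 41/20 m/s
check:
braking lasts T_s = (41/20)/3 = 0.6833 s
robot covers v_R·T_r = 2.0500·0.0800 = 0.1640 m before braking
robot covers 2.0500·0.6833 − ½·3.0000·0.6833² = 0.7004 m while stopping
human over T_r+T_s: 0.8000·(0.0800+0.6833) = 0.6107 m
C+Z_d+Z_r = 0.0400+0.0500+0.0800 = 0.1700 m
sum ≈ 0.1640+0.7004+0.6107+0.1700 ≈ 1.6451 m = S ✓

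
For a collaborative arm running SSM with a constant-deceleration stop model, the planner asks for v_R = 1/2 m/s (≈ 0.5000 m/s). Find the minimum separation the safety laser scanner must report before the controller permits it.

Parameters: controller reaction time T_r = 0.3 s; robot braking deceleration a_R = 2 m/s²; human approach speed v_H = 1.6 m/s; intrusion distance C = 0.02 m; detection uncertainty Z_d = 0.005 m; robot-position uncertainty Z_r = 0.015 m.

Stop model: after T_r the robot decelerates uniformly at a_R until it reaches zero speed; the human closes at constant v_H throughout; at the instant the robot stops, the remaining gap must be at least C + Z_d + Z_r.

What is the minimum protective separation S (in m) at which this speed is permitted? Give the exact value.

stop time T_s = (1/2)/2 = 0.2500 s
reaction-phase robot travel = 0.5000·0.3000 = 0.1500 m
braking distance = 0.5000²/(2·2.0000) = 0.0625 m
human over T_r+T_s: 1.6000·(0.3000+0.2500) = 0.8800 m
C+Z_d+Z_r = 0.0200+0.0050+0.0150 = 0.0400 m
S_min ≈ 0.1500+0.0625+0.8800+0.0400  ⇒  S_min = 453/400 m

S_min = 453/400 m = 1.1325 m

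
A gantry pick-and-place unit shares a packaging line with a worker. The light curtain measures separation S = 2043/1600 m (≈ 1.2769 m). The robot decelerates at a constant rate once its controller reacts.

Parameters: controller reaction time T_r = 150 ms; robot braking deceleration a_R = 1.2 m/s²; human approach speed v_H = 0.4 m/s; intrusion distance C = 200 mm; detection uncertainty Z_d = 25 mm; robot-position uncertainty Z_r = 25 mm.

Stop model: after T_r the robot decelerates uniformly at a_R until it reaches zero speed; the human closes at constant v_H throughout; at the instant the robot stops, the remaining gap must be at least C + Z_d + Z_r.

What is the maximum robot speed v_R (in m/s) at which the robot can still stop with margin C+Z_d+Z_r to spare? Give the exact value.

collect terms ⇒ (5/12)·v_R² + (29/60)·v_R + (-1547/1600) = 0
  disc = (29/60)² − 4·(5/12)·(-1547/1600) = 26569/14400 ; √disc = 163/120
  v_R = (−(29/60) + 163/120) / (2·(5/12)) = 21/20 m/s
check:
T_s = v_R/a_R = (21/20)/(6/5) = 0.8750 s
reaction-phase robot travel = 1.0500·0.1500 = 0.1575 m
robot covers 1.0500·0.8750 − ½·1.2000·0.8750² = 0.4594 m while stopping
human closes 0.4000·1.0250 = 0.4100 m
C+Z_d+Z_r = 0.2000+0.0250+0.0250 = 0.2500 m
sum ≈ 0.1575+0.4594+0.4100+0.2500 ≈ 1.2769 m = S ✓

v_R_max = 21/20 m/s = 1.0500 m/s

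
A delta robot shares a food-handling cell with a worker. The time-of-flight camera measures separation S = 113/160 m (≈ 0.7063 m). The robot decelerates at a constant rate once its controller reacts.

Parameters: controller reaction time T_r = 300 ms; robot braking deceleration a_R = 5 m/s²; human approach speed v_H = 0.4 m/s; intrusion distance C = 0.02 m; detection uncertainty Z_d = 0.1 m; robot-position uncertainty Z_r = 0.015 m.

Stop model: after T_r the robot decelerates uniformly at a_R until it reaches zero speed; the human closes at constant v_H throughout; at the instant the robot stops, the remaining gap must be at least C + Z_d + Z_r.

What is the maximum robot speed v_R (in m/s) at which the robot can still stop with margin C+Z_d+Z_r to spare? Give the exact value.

at the boundary: (1/10)·v² + (19/50)·v + (-361/800) = 0
  disc = (19/50)² − 4·(1/10)·(-361/800) = 3249/10000 ; √disc = 57/100
  v_R = (−(19/50) + 57/100) / (2·(1/10)) = 19/20 m/s
check:
T_s = v_R/a_R = (19/20)/5 = 0.1900 s
reaction-phase robot travel = 0.9500·0.3000 = 0.2850 m
braking distance = 0.9500²/(2·5.0000) = 0.0902 m
human closes 0.4000·0.4900 = 0.1960 m
residual clearance needed = 0.0200+0.1000+0.0150 = 0.1350 m
sum ≈ 0.2850+0.0902+0.1960+0.1350 ≈ 0.7063 m = S ✓

v_R_max = 19/20 m/s = 0.9500 m/s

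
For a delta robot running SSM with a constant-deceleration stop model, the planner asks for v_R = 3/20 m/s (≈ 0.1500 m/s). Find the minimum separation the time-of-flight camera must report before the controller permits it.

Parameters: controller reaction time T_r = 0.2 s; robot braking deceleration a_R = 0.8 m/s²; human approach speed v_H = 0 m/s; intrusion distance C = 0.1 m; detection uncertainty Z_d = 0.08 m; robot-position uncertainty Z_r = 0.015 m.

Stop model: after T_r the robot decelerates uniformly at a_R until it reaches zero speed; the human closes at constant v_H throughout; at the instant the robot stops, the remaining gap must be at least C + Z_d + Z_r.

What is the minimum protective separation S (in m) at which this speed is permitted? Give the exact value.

braking lasts T_s = (3/20)/(4/5) = 0.1875 s
robot in T_r: 0.1500·0.2000 = 0.0300 m
robot under decel: 0.1500²/(2·0.8000) = 0.0141 m
human closes 0.0000·0.3875 = 0.0000 m
C+Z_d+Z_r = 0.1000+0.0800+0.0150 = 0.1950 m
S_min ≈ 0.0300+0.0141+0.0000+0.1950  ⇒  S_min = 153/640 m

S_min = 153/640 m = 0.2391 m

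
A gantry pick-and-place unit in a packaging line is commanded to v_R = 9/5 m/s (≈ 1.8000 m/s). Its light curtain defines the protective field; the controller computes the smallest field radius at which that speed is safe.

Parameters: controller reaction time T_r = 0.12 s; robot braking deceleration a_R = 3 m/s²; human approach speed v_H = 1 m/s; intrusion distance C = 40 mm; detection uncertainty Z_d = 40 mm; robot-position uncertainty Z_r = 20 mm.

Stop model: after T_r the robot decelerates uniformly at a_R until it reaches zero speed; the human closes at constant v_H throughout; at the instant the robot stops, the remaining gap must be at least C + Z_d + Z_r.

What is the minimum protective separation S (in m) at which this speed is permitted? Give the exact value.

S_min = 197/125 m = 1.5760 m

stop time T_s = (9/5)/3 = 0.6000 s
reaction-phase robot travel = 1.8000·0.1200 = 0.2160 m
braking distance = 1.8000²/(2·3.0000) = 0.5400 m
person approaches 1.0000·(0.1200+0.6000) = 0.7200 m
C+Z_d+Z_r = 0.0400+0.0400+0.0200 = 0.1000 m
S_min ≈ 0.2160+0.5400+0.7200+0.1000  ⇒  S_min = 197/125 m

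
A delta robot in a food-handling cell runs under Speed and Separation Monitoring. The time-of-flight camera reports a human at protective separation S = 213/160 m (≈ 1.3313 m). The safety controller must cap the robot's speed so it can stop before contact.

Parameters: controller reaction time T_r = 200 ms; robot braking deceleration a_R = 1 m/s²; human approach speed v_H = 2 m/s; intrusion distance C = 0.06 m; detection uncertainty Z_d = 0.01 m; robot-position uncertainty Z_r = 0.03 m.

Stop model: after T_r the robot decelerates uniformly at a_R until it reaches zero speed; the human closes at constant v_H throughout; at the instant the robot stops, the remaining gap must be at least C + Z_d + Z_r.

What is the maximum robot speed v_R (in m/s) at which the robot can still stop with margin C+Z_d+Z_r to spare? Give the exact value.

v_R_max = 7/20 m/s = 0.3500 m/s

collect terms ⇒ (1/2)·v_R² + (11/5)·v_R + (-133/160) = 0
  disc = (11/5)² − 4·(1/2)·(-133/160) = 2601/400 ; √disc = 51/20
  v_R = (−(11/5) + 51/20) / (2·(1/2)) = 7/20 m/s
check:
braking lasts T_s = (7/20)/1 = 0.3500 s
robot covers v_R·T_r = 0.3500·0.2000 = 0.0700 m before braking
robot covers 0.3500·0.3500 − ½·1.0000·0.3500² = 0.0612 m while stopping
person approaches 2.0000·(0.2000+0.3500) = 1.1000 m
margins: 0.0600+0.0100+0.0300 = 0.1000 m
sum ≈ 0.0700+0.0612+1.1000+0.1000 ≈ 1.3313 m = S ✓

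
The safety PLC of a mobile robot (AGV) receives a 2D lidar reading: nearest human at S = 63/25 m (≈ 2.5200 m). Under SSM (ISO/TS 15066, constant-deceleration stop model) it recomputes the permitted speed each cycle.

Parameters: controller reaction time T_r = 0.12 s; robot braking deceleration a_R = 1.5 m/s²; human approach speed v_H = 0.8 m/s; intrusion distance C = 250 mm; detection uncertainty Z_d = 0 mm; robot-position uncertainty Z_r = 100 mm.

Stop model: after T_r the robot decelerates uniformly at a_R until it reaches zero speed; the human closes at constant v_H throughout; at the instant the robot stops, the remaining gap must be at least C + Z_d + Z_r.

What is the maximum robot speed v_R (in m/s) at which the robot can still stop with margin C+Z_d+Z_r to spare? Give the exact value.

v_R_max = 17/10 m/s = 1.7000 m/s

quadratic (1/3)·v² + (49/75)·v + (-1037/500) = 0
  disc = (49/75)² − 4·(1/3)·(-1037/500) = 17956/5625 ; √disc = 134/75
  v_R = (−(49/75) + 134/75) / (2·(1/3)) = 17/10 m/s
check:
stop time T_s = (17/10)/(3/2) = 1.1333 s
reaction-phase robot travel = 1.7000·0.1200 = 0.2040 m
robot under decel: 1.7000²/(2·1.5000) = 0.9633 m
person approaches 0.8000·(0.1200+1.1333) = 1.0027 m
residual clearance needed = 0.2500+0.0000+0.1000 = 0.3500 m
sum ≈ 0.2040+0.9633+1.0027+0.3500 ≈ 2.5200 m = S ✓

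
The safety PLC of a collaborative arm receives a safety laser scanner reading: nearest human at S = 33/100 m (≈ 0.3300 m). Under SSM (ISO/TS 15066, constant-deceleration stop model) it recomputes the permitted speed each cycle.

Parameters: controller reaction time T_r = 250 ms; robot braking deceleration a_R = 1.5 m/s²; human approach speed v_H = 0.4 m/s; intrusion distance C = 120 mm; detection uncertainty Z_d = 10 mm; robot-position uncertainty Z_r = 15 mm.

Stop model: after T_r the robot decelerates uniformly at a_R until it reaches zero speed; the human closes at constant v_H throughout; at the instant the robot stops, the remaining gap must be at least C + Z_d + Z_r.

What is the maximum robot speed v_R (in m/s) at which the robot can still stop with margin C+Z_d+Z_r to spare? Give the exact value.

v_R_max = 3/20 m/s = 0.1500 m/s

quadratic (1/3)·v² + (31/60)·v + (-17/200) = 0
  disc = (31/60)² − 4·(1/3)·(-17/200) = 1369/3600 ; √disc = 37/60
  v_R = (−(31/60) + 37/60) / (2·(1/3)) = 3/20 m/s
check:
braking lasts T_s = (3/20)/(3/2) = 0.1000 s
robot covers v_R·T_r = 0.1500·0.2500 = 0.0375 m before braking
robot under decel: 0.1500²/(2·1.5000) = 0.0075 m
person approaches 0.4000·(0.2500+0.1000) = 0.1400 m
C+Z_d+Z_r = 0.1200+0.0100+0.0150 = 0.1450 m
sum ≈ 0.0375+0.0075+0.1400+0.1450 ≈ 0.3300 m = S ✓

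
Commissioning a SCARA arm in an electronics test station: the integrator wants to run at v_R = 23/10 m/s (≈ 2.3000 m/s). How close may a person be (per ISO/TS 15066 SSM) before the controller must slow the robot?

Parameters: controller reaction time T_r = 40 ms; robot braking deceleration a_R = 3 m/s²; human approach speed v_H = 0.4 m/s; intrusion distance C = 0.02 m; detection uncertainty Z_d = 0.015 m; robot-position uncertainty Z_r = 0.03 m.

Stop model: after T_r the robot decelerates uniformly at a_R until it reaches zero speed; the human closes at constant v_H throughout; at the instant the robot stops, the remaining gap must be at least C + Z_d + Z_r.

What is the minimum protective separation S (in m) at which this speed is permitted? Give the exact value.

T_s = v_R/a_R = (23/10)/3 = 0.7667 s
robot in T_r: 2.3000·0.0400 = 0.0920 m
robot under decel: 2.3000²/(2·3.0000) = 0.8817 m
human over T_r+T_s: 0.4000·(0.0400+0.7667) = 0.3227 m
C+Z_d+Z_r = 0.0200+0.0150+0.0300 = 0.0650 m
S_min ≈ 0.0920+0.8817+0.3227+0.0650  ⇒  S_min = 1021/750 m

S_min = 1021/750 m = 1.3613 m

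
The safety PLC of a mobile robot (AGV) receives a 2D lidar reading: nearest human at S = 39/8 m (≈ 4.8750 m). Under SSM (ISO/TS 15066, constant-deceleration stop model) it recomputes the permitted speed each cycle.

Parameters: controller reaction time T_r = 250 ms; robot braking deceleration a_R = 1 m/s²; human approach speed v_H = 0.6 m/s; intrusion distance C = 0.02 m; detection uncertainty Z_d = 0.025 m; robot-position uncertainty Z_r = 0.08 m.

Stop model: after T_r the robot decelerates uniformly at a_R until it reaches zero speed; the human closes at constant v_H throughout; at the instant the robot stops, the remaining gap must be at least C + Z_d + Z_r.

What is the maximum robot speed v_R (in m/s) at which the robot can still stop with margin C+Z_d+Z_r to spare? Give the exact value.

v_R_max = 23/10 m/s = 2.3000 m/s

at the boundary: (1/2)·v² + (17/20)·v + (-23/5) = 0
  disc = (17/20)² − 4·(1/2)·(-23/5) = 3969/400 ; √disc = 63/20
  v_R = (−(17/20) + 63/20) / (2·(1/2)) = 23/10 m/s
check:
stop time T_s = (23/10)/1 = 2.3000 s
reaction-phase robot travel = 2.3000·0.2500 = 0.5750 m
robot covers 2.3000·2.3000 − ½·1.0000·2.3000² = 2.6450 m while stopping
human closes 0.6000·2.5500 = 1.5300 m
residual clearance needed = 0.0200+0.0250+0.0800 = 0.1250 m
sum ≈ 0.5750+2.6450+1.5300+0.1250 ≈ 4.8750 m = S ✓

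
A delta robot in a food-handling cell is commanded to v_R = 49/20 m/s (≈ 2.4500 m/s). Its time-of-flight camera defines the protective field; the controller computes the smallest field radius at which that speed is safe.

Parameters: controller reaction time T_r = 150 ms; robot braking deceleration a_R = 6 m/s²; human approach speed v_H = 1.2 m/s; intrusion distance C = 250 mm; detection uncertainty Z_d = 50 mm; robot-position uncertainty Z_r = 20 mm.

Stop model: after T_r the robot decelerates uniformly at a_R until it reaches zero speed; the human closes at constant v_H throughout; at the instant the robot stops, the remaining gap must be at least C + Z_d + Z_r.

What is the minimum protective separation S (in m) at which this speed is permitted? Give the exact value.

braking lasts T_s = (49/20)/6 = 0.4083 s
robot covers v_R·T_r = 2.4500·0.1500 = 0.3675 m before braking
robot covers 2.4500·0.4083 − ½·6.0000·0.4083² = 0.5002 m while stopping
human closes 1.2000·0.5583 = 0.6700 m
C+Z_d+Z_r = 0.2500+0.0500+0.0200 = 0.3200 m
S_min ≈ 0.3675+0.5002+0.6700+0.3200  ⇒  S_min = 8917/4800 m

S_min = 8917/4800 m = 1.8577 m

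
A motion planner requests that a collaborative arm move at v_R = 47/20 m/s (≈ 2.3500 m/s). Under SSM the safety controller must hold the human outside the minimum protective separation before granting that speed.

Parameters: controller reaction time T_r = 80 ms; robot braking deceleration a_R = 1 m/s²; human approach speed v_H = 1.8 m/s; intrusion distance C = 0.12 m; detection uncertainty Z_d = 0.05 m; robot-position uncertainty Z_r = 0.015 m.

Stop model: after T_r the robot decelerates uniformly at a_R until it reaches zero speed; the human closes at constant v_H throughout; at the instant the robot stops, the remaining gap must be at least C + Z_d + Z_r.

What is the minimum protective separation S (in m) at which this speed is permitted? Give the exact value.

S_min = 30033/4000 m = 7.5083 m

T_s = v_R/a_R = (47/20)/1 = 2.3500 s
robot in T_r: 2.3500·0.0800 = 0.1880 m
robot covers 2.3500·2.3500 − ½·1.0000·2.3500² = 2.7612 m while stopping
human over T_r+T_s: 1.8000·(0.0800+2.3500) = 4.3740 m
margins: 0.1200+0.0500+0.0150 = 0.1850 m
S_min ≈ 0.1880+2.7612+4.3740+0.1850  ⇒  S_min = 30033/4000 m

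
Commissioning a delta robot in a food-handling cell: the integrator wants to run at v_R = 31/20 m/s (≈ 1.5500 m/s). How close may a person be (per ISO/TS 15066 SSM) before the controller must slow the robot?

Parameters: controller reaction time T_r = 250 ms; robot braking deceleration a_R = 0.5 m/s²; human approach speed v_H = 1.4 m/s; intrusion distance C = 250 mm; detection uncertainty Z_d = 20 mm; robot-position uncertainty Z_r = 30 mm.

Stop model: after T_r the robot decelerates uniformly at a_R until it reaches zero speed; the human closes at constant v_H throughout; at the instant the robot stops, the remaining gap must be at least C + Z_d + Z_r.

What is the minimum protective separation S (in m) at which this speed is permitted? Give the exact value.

T_s = v_R/a_R = (31/20)/(1/2) = 3.1000 s
robot in T_r: 1.5500·0.2500 = 0.3875 m
braking distance = 1.5500²/(2·0.5000) = 2.4025 m
person approaches 1.4000·(0.2500+3.1000) = 4.6900 m
margins: 0.2500+0.0200+0.0300 = 0.3000 m
S_min ≈ 0.3875+2.4025+4.6900+0.3000  ⇒  S_min = 389/50 m

S_min = 389/50 m = 7.7800 m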